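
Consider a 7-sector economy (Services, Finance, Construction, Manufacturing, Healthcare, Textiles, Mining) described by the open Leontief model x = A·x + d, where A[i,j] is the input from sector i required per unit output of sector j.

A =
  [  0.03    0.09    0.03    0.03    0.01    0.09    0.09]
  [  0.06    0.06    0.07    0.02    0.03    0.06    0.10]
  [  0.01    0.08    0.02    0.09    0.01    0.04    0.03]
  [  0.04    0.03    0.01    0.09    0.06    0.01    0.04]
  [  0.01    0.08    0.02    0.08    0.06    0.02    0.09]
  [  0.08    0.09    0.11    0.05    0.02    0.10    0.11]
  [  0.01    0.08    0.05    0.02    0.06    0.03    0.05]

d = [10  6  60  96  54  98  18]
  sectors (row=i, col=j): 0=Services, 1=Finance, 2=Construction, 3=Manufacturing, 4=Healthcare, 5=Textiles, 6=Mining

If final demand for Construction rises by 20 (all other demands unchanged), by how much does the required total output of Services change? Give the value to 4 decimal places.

1.2756

Form M = I − A:
  [  0.97   -0.09   -0.03   -0.03   -0.01   -0.09   -0.09]
  [ -0.06    0.94   -0.07   -0.02   -0.03   -0.06   -0.10]
  [ -0.01   -0.08    0.98   -0.09   -0.01   -0.04   -0.03]
  [ -0.04   -0.03   -0.01    0.91   -0.06   -0.01   -0.04]
  [ -0.01   -0.08   -0.02   -0.08    0.94   -0.02   -0.09]
  [ -0.08   -0.09   -0.11   -0.05   -0.02    0.90   -0.11]
  [ -0.01   -0.08   -0.05   -0.02   -0.06   -0.03    0.95]
Leontief inverse L = M⁻¹:
  [  1.0541    0.1341    0.0638    0.0565    0.0310    0.1230    0.1356]
  [  0.0813    1.1075    0.1010    0.0499    0.0517    0.0930    0.1452]
  [  0.0280    0.1081    1.0406    0.1133    0.0272    0.0602    0.0612]
  [  0.0535    0.0580    0.0253    1.1144    0.0788    0.0268    0.0695]
  [  0.0281    0.1171    0.0438    0.1083    1.0843    0.0422    0.1285]
  [  0.1120    0.1556    0.1541    0.0935    0.0492    1.1474    0.1733]
  [  0.0259    0.1139    0.0721    0.0440    0.0778    0.0518    1.0846]
Total output x = L · d:
  x_0 = 1.0541·10 + 0.1341·6 + 0.0638·60 + 0.0565·96 + 0.0310·54 + 0.1230·98 + 0.1356·18 = 36.7659
  x_1 = 0.0813·10 + 1.1075·6 + 0.1010·60 + 0.0499·96 + 0.0517·54 + 0.0930·98 + 0.1452·18 = 32.8248
  x_2 = 0.0280·10 + 0.1081·6 + 1.0406·60 + 0.1133·96 + 0.0272·54 + 0.0602·98 + 0.0612·18 = 82.7033
  x_3 = 0.0535·10 + 0.0580·6 + 0.0253·60 + 1.1144·96 + 0.0788·54 + 0.0268·98 + 0.0695·18 = 117.5159
  x_4 = 0.0281·10 + 0.1171·6 + 0.0438·60 + 0.1083·96 + 1.0843·54 + 0.0422·98 + 0.1285·18 = 79.0056
  x_5 = 0.1120·10 + 0.1556·6 + 0.1541·60 + 0.0935·96 + 0.0492·54 + 1.1474·98 + 0.1733·18 = 138.5118
  x_6 = 0.0259·10 + 0.1139·6 + 0.0721·60 + 0.0440·96 + 0.0778·54 + 0.0518·98 + 1.0846·18 = 38.2893
Δx_0 = L[0,2] · Δd_2 = 0.0638 · 20 = 1.2756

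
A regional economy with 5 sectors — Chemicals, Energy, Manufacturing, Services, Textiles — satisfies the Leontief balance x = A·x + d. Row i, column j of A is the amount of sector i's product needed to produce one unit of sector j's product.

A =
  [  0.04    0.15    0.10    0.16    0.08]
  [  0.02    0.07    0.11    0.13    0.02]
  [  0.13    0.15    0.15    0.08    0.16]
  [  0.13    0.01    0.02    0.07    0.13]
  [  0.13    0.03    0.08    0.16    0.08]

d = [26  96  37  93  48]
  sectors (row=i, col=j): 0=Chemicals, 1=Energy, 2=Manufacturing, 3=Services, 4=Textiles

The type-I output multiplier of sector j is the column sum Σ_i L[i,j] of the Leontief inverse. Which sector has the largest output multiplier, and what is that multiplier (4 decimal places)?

Form M = I − A:
  [  0.96   -0.15   -0.10   -0.16   -0.08]
  [ -0.02    0.93   -0.11   -0.13   -0.02]
  [ -0.13   -0.15    0.85   -0.08   -0.16]
  [ -0.13   -0.01   -0.02    0.93   -0.13]
  [ -0.13   -0.03   -0.08   -0.16    0.92]
Leontief inverse L = M⁻¹:
  [  1.1315    0.2208    0.1844    0.2712    0.1736]
  [  0.0855    1.1213    0.1683    0.2013    0.0895]
  [  0.2475    0.2565    1.2708    0.2362    0.2815]
  [  0.1949    0.0625    0.0766    1.1577    0.1952]
  [  0.2181    0.1009    0.1554    0.2668    1.1728]
Total output x = L · d:
  x_0 = 1.1315·26 + 0.2208·96 + 0.1844·37 + 0.2712·93 + 0.1736·48 = 90.9919
  x_1 = 0.0855·26 + 1.1213·96 + 0.1683·37 + 0.2013·93 + 0.0895·48 = 139.1170
  x_2 = 0.2475·26 + 0.2565·96 + 1.2708·37 + 0.2362·93 + 0.2815·48 = 113.5608
  x_3 = 0.1949·26 + 0.0625·96 + 0.0766·37 + 1.1577·93 + 0.1952·48 = 130.9456
  x_4 = 0.2181·26 + 0.1009·96 + 0.1554·37 + 0.2668·93 + 1.1728·48 = 102.2159
Output multipliers (column sums of L):
  Chemicals: 1.8775
  Energy: 1.7620
  Manufacturing: 1.8556
  Services: 2.1333
  Textiles: 1.9127

Services (2.1333)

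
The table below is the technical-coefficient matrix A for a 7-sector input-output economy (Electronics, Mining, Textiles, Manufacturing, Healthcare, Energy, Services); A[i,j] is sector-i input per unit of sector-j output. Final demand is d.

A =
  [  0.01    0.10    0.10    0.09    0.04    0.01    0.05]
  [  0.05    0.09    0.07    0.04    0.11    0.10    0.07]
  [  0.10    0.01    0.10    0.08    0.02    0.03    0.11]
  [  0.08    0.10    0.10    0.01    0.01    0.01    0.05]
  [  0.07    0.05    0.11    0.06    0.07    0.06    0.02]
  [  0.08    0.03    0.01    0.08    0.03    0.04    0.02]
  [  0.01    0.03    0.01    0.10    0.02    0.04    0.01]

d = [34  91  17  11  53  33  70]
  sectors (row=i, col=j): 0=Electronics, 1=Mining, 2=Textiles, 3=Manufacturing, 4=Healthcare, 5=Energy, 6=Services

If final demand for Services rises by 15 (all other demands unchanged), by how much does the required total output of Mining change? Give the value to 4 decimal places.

Form M = I − A:
  [  0.99   -0.10   -0.10   -0.09   -0.04   -0.01   -0.05]
  [ -0.05    0.91   -0.07   -0.04   -0.11   -0.10   -0.07]
  [ -0.10   -0.01    0.90   -0.08   -0.02   -0.03   -0.11]
  [ -0.08   -0.10   -0.10    0.99   -0.01   -0.01   -0.05]
  [ -0.07   -0.05   -0.11   -0.06    0.93   -0.06   -0.02]
  [ -0.08   -0.03   -0.01   -0.08   -0.03    0.96   -0.02]
  [ -0.01   -0.03   -0.01   -0.10   -0.02   -0.04    0.99]
Leontief inverse L = M⁻¹:
  [  1.0520    0.1396    0.1521    0.1300    0.0696    0.0397    0.0887]
  [  0.1016    1.1387    0.1318    0.0974    0.1498    0.1388    0.1110]
  [  0.1382    0.0510    1.1523    0.1295    0.0430    0.0529    0.1471]
  [  0.1132    0.1358    0.1460    1.0517    0.0384    0.0368    0.0862]
  [  0.1159    0.0918    0.1681    0.1077    1.1000    0.0884    0.0605]
  [  0.1060    0.0631    0.0470    0.1087    0.0492    1.0568    0.0429]
  [  0.0332    0.0545    0.0372    0.1184    0.0338    0.0533    1.0275]
Total output x = L · d:
  x_0 = 1.0520·34 + 0.1396·91 + 0.1521·17 + 0.1300·11 + 0.0696·53 + 0.0397·33 + 0.0887·70 = 63.6963
  x_1 = 0.1016·34 + 1.1387·91 + 0.1318·17 + 0.0974·11 + 0.1498·53 + 0.1388·33 + 0.1110·70 = 130.6789
  x_2 = 0.1382·34 + 0.0510·91 + 1.1523·17 + 0.1295·11 + 0.0430·53 + 0.0529·33 + 0.1471·70 = 44.6834
  x_3 = 0.1132·34 + 0.1358·91 + 0.1460·17 + 1.0517·11 + 0.0384·53 + 0.0368·33 + 0.0862·70 = 39.5385
  x_4 = 0.1159·34 + 0.0918·91 + 0.1681·17 + 0.1077·11 + 1.1000·53 + 0.0884·33 + 0.0605·70 = 81.7845
  x_5 = 0.1060·34 + 0.0631·91 + 0.0470·17 + 0.1087·11 + 0.0492·53 + 1.0568·33 + 0.0429·70 = 51.8225
  x_6 = 0.0332·34 + 0.0545·91 + 0.0372·17 + 0.1184·11 + 0.0338·53 + 0.0533·33 + 1.0275·70 = 83.5016
Δx_1 = L[1,6] · Δd_6 = 0.1110 · 15 = 1.6655

1.6655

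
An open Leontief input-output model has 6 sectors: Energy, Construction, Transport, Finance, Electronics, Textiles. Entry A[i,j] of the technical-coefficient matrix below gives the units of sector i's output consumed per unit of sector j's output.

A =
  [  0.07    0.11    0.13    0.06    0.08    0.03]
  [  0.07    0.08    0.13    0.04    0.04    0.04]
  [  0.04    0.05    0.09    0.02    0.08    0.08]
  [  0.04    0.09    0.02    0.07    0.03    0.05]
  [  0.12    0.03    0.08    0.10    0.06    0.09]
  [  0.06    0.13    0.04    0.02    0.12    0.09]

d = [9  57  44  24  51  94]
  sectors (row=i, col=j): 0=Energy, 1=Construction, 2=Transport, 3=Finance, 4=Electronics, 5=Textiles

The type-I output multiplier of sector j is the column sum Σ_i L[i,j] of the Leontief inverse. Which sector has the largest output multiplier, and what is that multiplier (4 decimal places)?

Form M = I − A:
  [  0.93   -0.11   -0.13   -0.06   -0.08   -0.03]
  [ -0.07    0.92   -0.13   -0.04   -0.04   -0.04]
  [ -0.04   -0.05    0.91   -0.02   -0.08   -0.08]
  [ -0.04   -0.09   -0.02    0.93   -0.03   -0.05]
  [ -0.12   -0.03   -0.08   -0.10    0.94   -0.09]
  [ -0.06   -0.13   -0.04   -0.02   -0.12    0.91]
Leontief inverse L = M⁻¹:
  [  1.1236    0.1710    0.2025    0.1003    0.1337    0.0811]
  [  0.1130    1.1323    0.1908    0.0712    0.0869    0.0828]
  [  0.0828    0.0983    1.1423    0.0503    0.1257    0.1227]
  [  0.0730    0.1326    0.0625    1.0955    0.0624    0.0801]
  [  0.1732    0.0990    0.1465    0.1418    1.1178    0.1413]
  [  0.1183    0.1933    0.1115    0.0618    0.1755    1.1419]
Total output x = L · d:
  x_0 = 1.1236·9 + 0.1710·57 + 0.2025·44 + 0.1003·24 + 0.1337·51 + 0.0811·94 = 45.6162
  x_1 = 0.1130·9 + 1.1323·57 + 0.1908·44 + 0.0712·24 + 0.0869·51 + 0.0828·94 = 87.8748
  x_2 = 0.0828·9 + 0.0983·57 + 1.1423·44 + 0.0503·24 + 0.1257·51 + 0.1227·94 = 75.7641
  x_3 = 0.0730·9 + 0.1326·57 + 0.0625·44 + 1.0955·24 + 0.0624·51 + 0.0801·94 = 47.9642
  x_4 = 0.1732·9 + 0.0990·57 + 0.1465·44 + 0.1418·24 + 1.1178·51 + 0.1413·94 = 87.3362
  x_5 = 0.1183·9 + 0.1933·57 + 0.1115·44 + 0.0618·24 + 0.1755·51 + 1.1419·94 = 134.7592
Output multipliers (column sums of L):
  Energy: 1.6840
  Construction: 1.8266
  Transport: 1.8560
  Finance: 1.5209
  Electronics: 1.7020
  Textiles: 1.6498

Transport (1.8560)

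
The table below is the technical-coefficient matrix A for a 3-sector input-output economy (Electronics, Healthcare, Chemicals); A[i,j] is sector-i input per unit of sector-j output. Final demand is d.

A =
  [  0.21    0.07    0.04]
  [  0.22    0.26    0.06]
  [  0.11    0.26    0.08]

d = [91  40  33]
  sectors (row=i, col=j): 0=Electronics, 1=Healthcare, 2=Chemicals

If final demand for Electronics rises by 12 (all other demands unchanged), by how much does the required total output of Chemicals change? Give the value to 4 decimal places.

Form M = I − A:
  [  0.79   -0.07   -0.04]
  [ -0.22    0.74   -0.06]
  [ -0.11   -0.26    0.92]
Leontief inverse L = M⁻¹:
  [  1.3164    0.1480    0.0669]
  [  0.4136    1.4295    0.1112]
  [  0.2743    0.4217    1.1264]
Total output x = L · d:
  x_0 = 1.3164·91 + 0.1480·40 + 0.0669·33 = 127.9166
  x_1 = 0.4136·91 + 1.4295·40 + 0.1112·33 = 98.4885
  x_2 = 0.2743·91 + 0.4217·40 + 1.1264·33 = 78.9977
Δx_2 = L[2,0] · Δd_0 = 0.2743 · 12 = 3.2913

3.2913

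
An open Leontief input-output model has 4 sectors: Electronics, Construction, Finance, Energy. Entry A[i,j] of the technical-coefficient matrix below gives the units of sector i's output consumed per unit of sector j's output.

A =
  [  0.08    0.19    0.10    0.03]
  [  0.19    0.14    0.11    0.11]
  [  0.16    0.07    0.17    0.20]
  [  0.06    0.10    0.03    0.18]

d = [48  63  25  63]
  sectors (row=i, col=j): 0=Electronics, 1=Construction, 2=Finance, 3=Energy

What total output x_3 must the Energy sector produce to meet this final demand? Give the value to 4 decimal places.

Form M = I − A:
  [  0.92   -0.19   -0.10   -0.03]
  [ -0.19    0.86   -0.11   -0.11]
  [ -0.16   -0.07    0.83   -0.20]
  [ -0.06   -0.10   -0.03    0.82]
Leontief inverse L = M⁻¹:
  [  1.1882    0.2926    0.1866    0.1282]
  [  0.3168    1.2778    0.2160    0.2357]
  [  0.2886    0.2087    1.2799    0.3507]
  [  0.1361    0.1849    0.0868    1.2705]
Total output x = L · d:
  x_0 = 1.1882·48 + 0.2926·63 + 0.1866·25 + 0.1282·63 = 88.2100
  x_1 = 0.3168·48 + 1.2778·63 + 0.2160·25 + 0.2357·63 = 115.9575
  x_2 = 0.2886·48 + 0.2087·63 + 1.2799·25 + 0.3507·63 = 81.0951
  x_3 = 0.1361·48 + 0.1849·63 + 0.0868·25 + 1.2705·63 = 100.3917

100.3917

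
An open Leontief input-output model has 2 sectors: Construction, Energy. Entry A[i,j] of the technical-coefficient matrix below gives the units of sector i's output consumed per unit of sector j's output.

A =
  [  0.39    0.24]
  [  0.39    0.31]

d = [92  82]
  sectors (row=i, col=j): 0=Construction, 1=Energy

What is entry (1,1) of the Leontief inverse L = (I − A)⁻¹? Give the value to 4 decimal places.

Form M = I − A:
  [  0.61   -0.24]
  [ -0.39    0.69]
Leontief inverse L = M⁻¹:
  [  2.1082    0.7333]
  [  1.1916    1.8637]
Total output x = L · d:
  x_0 = 2.1082·92 + 0.7333·82 = 254.0788
  x_1 = 1.1916·92 + 1.8637·82 = 262.4504

L[1,1] = 1.8637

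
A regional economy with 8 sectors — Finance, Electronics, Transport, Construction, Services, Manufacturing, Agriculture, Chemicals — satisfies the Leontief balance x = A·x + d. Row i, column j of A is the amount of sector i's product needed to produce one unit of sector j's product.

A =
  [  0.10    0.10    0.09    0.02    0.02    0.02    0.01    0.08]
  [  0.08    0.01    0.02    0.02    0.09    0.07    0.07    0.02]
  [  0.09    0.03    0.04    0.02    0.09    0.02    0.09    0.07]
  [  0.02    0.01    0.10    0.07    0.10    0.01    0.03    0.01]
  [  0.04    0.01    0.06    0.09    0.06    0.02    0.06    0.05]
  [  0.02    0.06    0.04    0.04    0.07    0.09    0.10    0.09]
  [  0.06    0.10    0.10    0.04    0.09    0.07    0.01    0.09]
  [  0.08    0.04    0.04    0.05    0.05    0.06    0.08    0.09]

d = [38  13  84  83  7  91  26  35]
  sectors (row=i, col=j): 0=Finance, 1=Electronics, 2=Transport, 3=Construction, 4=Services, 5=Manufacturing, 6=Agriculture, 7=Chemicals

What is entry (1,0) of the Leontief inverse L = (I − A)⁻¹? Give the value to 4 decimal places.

L[1,0] = 0.1220

Form M = I − A:
  [  0.90   -0.10   -0.09   -0.02   -0.02   -0.02   -0.01   -0.08]
  [ -0.08    0.99   -0.02   -0.02   -0.09   -0.07   -0.07   -0.02]
  [ -0.09   -0.03    0.96   -0.02   -0.09   -0.02   -0.09   -0.07]
  [ -0.02   -0.01   -0.10    0.93   -0.10   -0.01   -0.03   -0.01]
  [ -0.04   -0.01   -0.06   -0.09    0.94   -0.02   -0.06   -0.05]
  [ -0.02   -0.06   -0.04   -0.04   -0.07    0.91   -0.10   -0.09]
  [ -0.06   -0.10   -0.10   -0.04   -0.09   -0.07    0.99   -0.09]
  [ -0.08   -0.04   -0.04   -0.05   -0.05   -0.06   -0.08    0.91]
Leontief inverse L = M⁻¹:
  [  1.1575    0.1363    0.1345    0.0494    0.0721    0.0539    0.0554    0.1304]
  [  0.1220    1.0459    0.0653    0.0522    0.1358    0.1008    0.1065    0.0673]
  [  0.1445    0.0715    1.0929    0.0569    0.1440    0.0549    0.1320    0.1254]
  [  0.0569    0.0328    0.1397    1.1008    0.1457    0.0301    0.0645    0.0459]
  [  0.0821    0.0403    0.1067    0.1235    1.1105    0.0466    0.0966    0.0928]
  [  0.0759    0.1035    0.0963    0.0829    0.1371    1.1365    0.1548    0.1525]
  [  0.1247    0.1411    0.1560    0.0837    0.1592    0.1140    1.0716    0.1530]
  [  0.1371    0.0843    0.0963    0.0892    0.1107    0.1007    0.1286    1.1500]
Total output x = L · d:
  x_0 = 1.1575·38 + 0.1363·13 + 0.1345·84 + 0.0494·83 + 0.0721·7 + 0.0539·91 + 0.0554·26 + 0.1304·35 = 72.5606
  x_1 = 0.1220·38 + 1.0459·13 + 0.0653·84 + 0.0522·83 + 0.1358·7 + 0.1008·91 + 0.1065·26 + 0.0673·35 = 43.2908
  x_2 = 0.1445·38 + 0.0715·13 + 1.0929·84 + 0.0569·83 + 0.1440·7 + 0.0549·91 + 0.1320·26 + 0.1254·35 = 116.7633
  x_3 = 0.0569·38 + 0.0328·13 + 0.1397·84 + 1.1008·83 + 0.1457·7 + 0.0301·91 + 0.0645·26 + 0.0459·35 = 112.7379
  x_4 = 0.0821·38 + 0.0403·13 + 0.1067·84 + 0.1235·83 + 1.1105·7 + 0.0466·91 + 0.0966·26 + 0.0928·35 = 40.6309
  x_5 = 0.0759·38 + 0.1035·13 + 0.0963·84 + 0.0829·83 + 0.1371·7 + 1.1365·91 + 0.1548·26 + 0.1525·35 = 132.9516
  x_6 = 0.1247·38 + 0.1411·13 + 0.1560·84 + 0.0837·83 + 0.1592·7 + 0.1140·91 + 1.0716·26 + 0.1530·35 = 71.3257
  x_7 = 0.1371·38 + 0.0843·13 + 0.0963·84 + 0.0892·83 + 0.1107·7 + 0.1007·91 + 0.1286·26 + 1.1500·35 = 75.3391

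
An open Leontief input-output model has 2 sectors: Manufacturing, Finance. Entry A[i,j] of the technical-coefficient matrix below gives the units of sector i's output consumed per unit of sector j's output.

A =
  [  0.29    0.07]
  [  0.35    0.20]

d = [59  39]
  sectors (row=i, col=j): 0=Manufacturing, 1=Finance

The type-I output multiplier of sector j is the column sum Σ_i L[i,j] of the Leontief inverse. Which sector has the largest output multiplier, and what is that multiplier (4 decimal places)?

Manufacturing (2.1159)

Form M = I − A:
  [  0.71   -0.07]
  [ -0.35    0.80]
Leontief inverse L = M⁻¹:
  [  1.4719    0.1288]
  [  0.6440    1.3063]
Total output x = L · d:
  x_0 = 1.4719·59 + 0.1288·39 = 91.8675
  x_1 = 0.6440·59 + 1.3063·39 = 88.9420
Output multipliers (column sums of L):
  Manufacturing: 2.1159
  Finance: 1.4351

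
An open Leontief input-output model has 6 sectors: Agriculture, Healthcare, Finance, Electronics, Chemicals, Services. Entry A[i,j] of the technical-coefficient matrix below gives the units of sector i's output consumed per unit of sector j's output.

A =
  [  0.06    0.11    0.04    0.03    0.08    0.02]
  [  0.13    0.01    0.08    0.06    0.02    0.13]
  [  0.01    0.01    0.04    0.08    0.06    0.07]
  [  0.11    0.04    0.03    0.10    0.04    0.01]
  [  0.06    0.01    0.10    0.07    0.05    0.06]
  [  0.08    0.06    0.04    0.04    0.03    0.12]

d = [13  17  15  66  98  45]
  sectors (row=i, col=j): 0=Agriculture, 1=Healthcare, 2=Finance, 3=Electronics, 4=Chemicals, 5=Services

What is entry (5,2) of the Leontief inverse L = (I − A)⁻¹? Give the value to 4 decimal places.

Form M = I − A:
  [  0.94   -0.11   -0.04   -0.03   -0.08   -0.02]
  [ -0.13    0.99   -0.08   -0.06   -0.02   -0.13]
  [ -0.01   -0.01    0.96   -0.08   -0.06   -0.07]
  [ -0.11   -0.04   -0.03    0.90   -0.04   -0.01]
  [ -0.06   -0.01   -0.10   -0.07    0.95   -0.06]
  [ -0.08   -0.06   -0.04   -0.04   -0.03    0.88]
Leontief inverse L = M⁻¹:
  [  1.1015    0.1302    0.0720    0.0625    0.1045    0.0578]
  [  0.1752    1.0456    0.1102    0.0971    0.0532    0.1719]
  [  0.0407    0.0262    1.0611    0.1078    0.0786    0.0958]
  [  0.1493    0.0657    0.0554    1.1321    0.0662    0.0349]
  [  0.0945    0.0324    0.1258    0.1043    1.0765    0.0915]
  [  0.1239    0.0884    0.0691    0.0722    0.0564    1.1624]
Total output x = L · d:
  x_0 = 1.1015·13 + 0.1302·17 + 0.0720·15 + 0.0625·66 + 0.1045·98 + 0.0578·45 = 34.5815
  x_1 = 0.1752·13 + 1.0456·17 + 0.1102·15 + 0.0971·66 + 0.0532·98 + 0.1719·45 = 41.0687
  x_2 = 0.0407·13 + 0.0262·17 + 1.0611·15 + 0.1078·66 + 0.0786·98 + 0.0958·45 = 36.0132
  x_3 = 0.1493·13 + 0.0657·17 + 0.0554·15 + 1.1321·66 + 0.0662·98 + 0.0349·45 = 86.6681
  x_4 = 0.0945·13 + 0.0324·17 + 0.1258·15 + 0.1043·66 + 1.0765·98 + 0.0915·45 = 120.1672
  x_5 = 0.1239·13 + 0.0884·17 + 0.0691·15 + 0.0722·66 + 0.0564·98 + 1.1624·45 = 66.7533

L[5,2] = 0.0691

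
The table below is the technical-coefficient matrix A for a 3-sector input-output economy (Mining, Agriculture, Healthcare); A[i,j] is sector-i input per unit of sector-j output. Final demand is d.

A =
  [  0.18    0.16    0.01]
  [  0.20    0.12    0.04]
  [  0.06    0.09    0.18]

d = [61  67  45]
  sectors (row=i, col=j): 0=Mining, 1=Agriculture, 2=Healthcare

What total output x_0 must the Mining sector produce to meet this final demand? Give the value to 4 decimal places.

94.9947

Form M = I − A:
  [  0.82   -0.16   -0.01]
  [ -0.20    0.88   -0.04]
  [ -0.06   -0.09    0.82]
Leontief inverse L = M⁻¹:
  [  1.2789    0.2353    0.0271]
  [  0.2964    1.1966    0.0620]
  [  0.1261    0.1485    1.2283]
Total output x = L · d:
  x_0 = 1.2789·61 + 0.2353·67 + 0.0271·45 = 94.9947
  x_1 = 0.2964·61 + 1.1966·67 + 0.0620·45 = 101.0406
  x_2 = 0.1261·61 + 0.1485·67 + 1.2283·45 = 72.9187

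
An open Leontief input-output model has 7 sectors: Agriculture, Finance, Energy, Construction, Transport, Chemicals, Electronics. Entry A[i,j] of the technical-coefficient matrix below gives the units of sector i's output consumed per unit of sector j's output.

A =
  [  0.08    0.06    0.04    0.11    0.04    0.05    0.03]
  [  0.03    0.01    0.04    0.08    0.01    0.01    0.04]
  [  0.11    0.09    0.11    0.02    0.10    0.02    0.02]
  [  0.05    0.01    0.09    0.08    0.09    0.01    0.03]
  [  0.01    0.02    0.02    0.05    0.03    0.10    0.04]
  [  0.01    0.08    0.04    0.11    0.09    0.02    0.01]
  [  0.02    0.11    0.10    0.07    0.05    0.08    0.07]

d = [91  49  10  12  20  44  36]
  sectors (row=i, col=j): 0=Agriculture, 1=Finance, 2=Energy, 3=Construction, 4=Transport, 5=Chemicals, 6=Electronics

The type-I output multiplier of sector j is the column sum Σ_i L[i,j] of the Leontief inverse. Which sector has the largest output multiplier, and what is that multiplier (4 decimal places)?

Form M = I − A:
  [  0.92   -0.06   -0.04   -0.11   -0.04   -0.05   -0.03]
  [ -0.03    0.99   -0.04   -0.08   -0.01   -0.01   -0.04]
  [ -0.11   -0.09    0.89   -0.02   -0.10   -0.02   -0.02]
  [ -0.05   -0.01   -0.09    0.92   -0.09   -0.01   -0.03]
  [ -0.01   -0.02   -0.02   -0.05    0.97   -0.10   -0.04]
  [ -0.01   -0.08   -0.04   -0.11   -0.09    0.98   -0.01]
  [ -0.02   -0.11   -0.10   -0.07   -0.05   -0.08    0.93]
Leontief inverse L = M⁻¹:
  [  1.1110    0.0894    0.0808    0.1593    0.0792    0.0731    0.0508]
  [  0.0490    1.0286    0.0668    0.1054    0.0341    0.0232    0.0524]
  [  0.1489    0.1264    1.1535    0.0709    0.1399    0.0510    0.0439]
  [  0.0802    0.0387    0.1283    1.1175    0.1264    0.0354    0.0489]
  [  0.0254    0.0433    0.0465    0.0832    1.0584    0.1159    0.0531]
  [  0.0333    0.0999    0.0736    0.1475    0.1217    1.0408    0.0281]
  [  0.0560    0.1510    0.1522    0.1248    0.0977    0.1082    1.0962]
Total output x = L · d:
  x_0 = 1.1110·91 + 0.0894·49 + 0.0808·10 + 0.1593·12 + 0.0792·20 + 0.0731·44 + 0.0508·36 = 114.8268
  x_1 = 0.0490·91 + 1.0286·49 + 0.0668·10 + 0.1054·12 + 0.0341·20 + 0.0232·44 + 0.0524·36 = 60.3822
  x_2 = 0.1489·91 + 0.1264·49 + 1.1535·10 + 0.0709·12 + 0.1399·20 + 0.0510·44 + 0.0439·36 = 38.7581
  x_3 = 0.0802·91 + 0.0387·49 + 0.1283·10 + 1.1175·12 + 0.1264·20 + 0.0354·44 + 0.0489·36 = 29.7257
  x_4 = 0.0254·91 + 0.0433·49 + 0.0465·10 + 0.0832·12 + 1.0584·20 + 0.1159·44 + 0.0531·36 = 34.0749
  x_5 = 0.0333·91 + 0.0999·49 + 0.0736·10 + 0.1475·12 + 0.1217·20 + 1.0408·44 + 0.0281·36 = 59.6762
  x_6 = 0.0560·91 + 0.1510·49 + 0.1522·10 + 0.1248·12 + 0.0977·20 + 0.1082·44 + 1.0962·36 = 61.6914
Output multipliers (column sums of L):
  Agriculture: 1.5037
  Finance: 1.5773
  Energy: 1.7016
  Construction: 1.8086
  Transport: 1.6575
  Chemicals: 1.4477
  Electronics: 1.3734

Construction (1.8086)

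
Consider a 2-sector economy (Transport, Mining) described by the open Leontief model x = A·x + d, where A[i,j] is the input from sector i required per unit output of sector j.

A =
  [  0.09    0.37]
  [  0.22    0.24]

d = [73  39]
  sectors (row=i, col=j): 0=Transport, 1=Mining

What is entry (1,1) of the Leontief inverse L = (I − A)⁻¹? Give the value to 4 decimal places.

L[1,1] = 1.4913

Form M = I − A:
  [  0.91   -0.37]
  [ -0.22    0.76]
Leontief inverse L = M⁻¹:
  [  1.2455    0.6064]
  [  0.3605    1.4913]
Total output x = L · d:
  x_0 = 1.2455·73 + 0.6064·39 = 114.5690
  x_1 = 0.3605·73 + 1.4913·39 = 84.4805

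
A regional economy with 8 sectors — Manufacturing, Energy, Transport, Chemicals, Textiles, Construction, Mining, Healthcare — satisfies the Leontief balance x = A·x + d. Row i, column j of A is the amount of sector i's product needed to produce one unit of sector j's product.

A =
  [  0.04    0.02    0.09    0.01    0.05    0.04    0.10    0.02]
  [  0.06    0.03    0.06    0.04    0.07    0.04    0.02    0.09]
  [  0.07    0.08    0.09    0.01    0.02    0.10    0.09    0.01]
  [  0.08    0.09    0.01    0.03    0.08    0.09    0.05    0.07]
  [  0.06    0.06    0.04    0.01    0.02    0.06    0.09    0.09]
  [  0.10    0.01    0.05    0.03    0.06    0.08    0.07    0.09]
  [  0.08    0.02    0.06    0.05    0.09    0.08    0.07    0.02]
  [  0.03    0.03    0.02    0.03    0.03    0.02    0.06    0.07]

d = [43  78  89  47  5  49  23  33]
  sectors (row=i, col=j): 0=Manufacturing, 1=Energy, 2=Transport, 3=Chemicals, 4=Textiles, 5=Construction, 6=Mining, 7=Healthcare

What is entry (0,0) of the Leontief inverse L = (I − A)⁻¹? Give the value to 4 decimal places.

L[0,0] = 1.0845

Form M = I − A:
  [  0.96   -0.02   -0.09   -0.01   -0.05   -0.04   -0.10   -0.02]
  [ -0.06    0.97   -0.06   -0.04   -0.07   -0.04   -0.02   -0.09]
  [ -0.07   -0.08    0.91   -0.01   -0.02   -0.10   -0.09   -0.01]
  [ -0.08   -0.09   -0.01    0.97   -0.08   -0.09   -0.05   -0.07]
  [ -0.06   -0.06   -0.04   -0.01    0.98   -0.06   -0.09   -0.09]
  [ -0.10   -0.01   -0.05   -0.03   -0.06    0.92   -0.07   -0.09]
  [ -0.08   -0.02   -0.06   -0.05   -0.09   -0.08    0.93   -0.02]
  [ -0.03   -0.03   -0.02   -0.03   -0.03   -0.02   -0.06    0.93]
Leontief inverse L = M⁻¹:
  [  1.0845    0.0463    0.1300    0.0272    0.0840    0.0855    0.1495    0.0509]
  [  0.1030    1.0590    0.0972    0.0570    0.1031    0.0824    0.0709    0.1295]
  [  0.1273    0.1101    1.1416    0.0325    0.0652    0.1560    0.1497    0.0527]
  [  0.1348    0.1203    0.0560    1.0529    0.1250    0.1405    0.1097    0.1225]
  [  0.1067    0.0853    0.0810    0.0309    1.0595    0.1044    0.1415    0.1294]
  [  0.1536    0.0409    0.0969    0.0514    0.1026    1.1322    0.1334    0.1345]
  [  0.1358    0.0532    0.1071    0.0706    0.1329    0.1353    1.1324    0.0648]
  [  0.0609    0.0490    0.0453    0.0440    0.0564    0.0498    0.0944    1.0974]
Total output x = L · d:
  x_0 = 1.0845·43 + 0.0463·78 + 0.1300·89 + 0.0272·47 + 0.0840·5 + 0.0855·49 + 0.1495·23 + 0.0509·33 = 72.8277
  x_1 = 0.1030·43 + 1.0590·78 + 0.0972·89 + 0.0570·47 + 0.1031·5 + 0.0824·49 + 0.0709·23 + 0.1295·33 = 108.8203
  x_2 = 0.1273·43 + 0.1101·78 + 1.1416·89 + 0.0325·47 + 0.0652·5 + 0.1560·49 + 0.1497·23 + 0.0527·33 = 130.3464
  x_3 = 0.1348·43 + 0.1203·78 + 0.0560·89 + 1.0529·47 + 0.1250·5 + 0.1405·49 + 0.1097·23 + 0.1225·33 = 83.7229
  x_4 = 0.1067·43 + 0.0853·78 + 0.0810·89 + 0.0309·47 + 1.0595·5 + 0.1044·49 + 0.1415·23 + 0.1294·33 = 37.8429
  x_5 = 0.1536·43 + 0.0409·78 + 0.0969·89 + 0.0514·47 + 0.1026·5 + 1.1322·49 + 0.1334·23 + 0.1345·33 = 84.3268
  x_6 = 0.1358·43 + 0.0532·78 + 0.1071·89 + 0.0706·47 + 0.1329·5 + 0.1353·49 + 1.1324·23 + 0.0648·33 = 58.3166
  x_7 = 0.0609·43 + 0.0490·78 + 0.0453·89 + 0.0440·47 + 0.0564·5 + 0.0498·49 + 0.0944·23 + 1.0974·33 = 53.6440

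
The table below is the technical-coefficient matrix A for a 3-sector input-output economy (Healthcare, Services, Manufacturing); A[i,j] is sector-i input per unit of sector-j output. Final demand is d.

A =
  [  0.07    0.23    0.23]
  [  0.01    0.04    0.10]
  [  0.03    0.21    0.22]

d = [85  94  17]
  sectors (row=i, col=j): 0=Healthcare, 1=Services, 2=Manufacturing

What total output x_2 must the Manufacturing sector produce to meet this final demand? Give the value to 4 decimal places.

55.1084

Form M = I − A:
  [  0.93   -0.23   -0.23]
  [ -0.01    0.96   -0.10]
  [ -0.03   -0.21    0.78]
Leontief inverse L = M⁻¹:
  [  1.0907    0.3412    0.3654]
  [  0.0162    1.0768    0.1428]
  [  0.0463    0.3030    1.3346]
Total output x = L · d:
  x_0 = 1.0907·85 + 0.3412·94 + 0.3654·17 = 130.9999
  x_1 = 0.0162·85 + 1.0768·94 + 0.1428·17 = 105.0217
  x_2 = 0.0463·85 + 0.3030·94 + 1.3346·17 = 55.1084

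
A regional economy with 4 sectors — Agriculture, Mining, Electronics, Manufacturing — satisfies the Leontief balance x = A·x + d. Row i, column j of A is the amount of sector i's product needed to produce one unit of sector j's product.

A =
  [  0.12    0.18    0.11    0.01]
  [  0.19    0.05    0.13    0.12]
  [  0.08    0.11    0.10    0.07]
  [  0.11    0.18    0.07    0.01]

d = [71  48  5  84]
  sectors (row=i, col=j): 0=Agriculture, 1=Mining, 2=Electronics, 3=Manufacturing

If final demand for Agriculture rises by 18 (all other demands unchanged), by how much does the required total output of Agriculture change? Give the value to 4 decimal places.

Form M = I − A:
  [  0.88   -0.18   -0.11   -0.01]
  [ -0.19    0.95   -0.13   -0.12]
  [ -0.08   -0.11    0.90   -0.07]
  [ -0.11   -0.18   -0.07    0.99]
Leontief inverse L = M⁻¹:
  [  1.2180    0.2639    0.1915    0.0578]
  [  0.2906    1.1628    0.2159    0.1591]
  [  0.1593    0.1853    1.1656    0.1065]
  [  0.1994    0.2539    0.1429    1.0530]
Total output x = L · d:
  x_0 = 1.2180·71 + 0.2639·48 + 0.1915·5 + 0.0578·84 = 104.9590
  x_1 = 0.2906·71 + 1.1628·48 + 0.2159·5 + 0.1591·84 = 90.8955
  x_2 = 0.1593·71 + 0.1853·48 + 1.1656·5 + 0.1065·84 = 34.9788
  x_3 = 0.1994·71 + 0.2539·48 + 0.1429·5 + 1.0530·84 = 115.5103
Δx_0 = L[0,0] · Δd_0 = 1.2180 · 18 = 21.9236

21.9236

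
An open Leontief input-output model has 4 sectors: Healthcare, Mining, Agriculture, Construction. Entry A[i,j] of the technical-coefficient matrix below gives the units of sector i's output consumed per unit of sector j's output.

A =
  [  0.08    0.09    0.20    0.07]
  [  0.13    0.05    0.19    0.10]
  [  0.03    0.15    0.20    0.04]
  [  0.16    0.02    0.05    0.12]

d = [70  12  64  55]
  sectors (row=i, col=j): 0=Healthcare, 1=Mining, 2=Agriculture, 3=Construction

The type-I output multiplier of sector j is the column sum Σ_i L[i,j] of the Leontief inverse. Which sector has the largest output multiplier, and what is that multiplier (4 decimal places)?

Agriculture (2.1333)

Form M = I − A:
  [  0.92   -0.09   -0.20   -0.07]
  [ -0.13    0.95   -0.19   -0.10]
  [ -0.03   -0.15    0.80   -0.04]
  [ -0.16   -0.02   -0.05    0.88]
Leontief inverse L = M⁻¹:
  [  1.1425    0.1633    0.3322    0.1245]
  [  0.1974    1.1263    0.3267    0.1585]
  [  0.0907    0.2207    1.3309    0.0928]
  [  0.2174    0.0678    0.1434    1.1679]
Total output x = L · d:
  x_0 = 1.1425·70 + 0.1633·12 + 0.3322·64 + 0.1245·55 = 110.0473
  x_1 = 0.1974·70 + 1.1263·12 + 0.3267·64 + 0.1585·55 = 56.9617
  x_2 = 0.0907·70 + 0.2207·12 + 1.3309·64 + 0.0928·55 = 99.2793
  x_3 = 0.2174·70 + 0.0678·12 + 0.1434·64 + 1.1679·55 = 89.4440
Output multipliers (column sums of L):
  Healthcare: 1.6480
  Mining: 1.5781
  Agriculture: 2.1333
  Construction: 1.5437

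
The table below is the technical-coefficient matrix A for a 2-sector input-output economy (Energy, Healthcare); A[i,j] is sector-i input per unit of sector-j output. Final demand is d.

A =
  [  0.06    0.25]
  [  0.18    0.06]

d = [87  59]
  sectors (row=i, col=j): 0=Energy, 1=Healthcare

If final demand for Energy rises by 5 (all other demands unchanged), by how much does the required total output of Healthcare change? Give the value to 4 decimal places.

1.0732

Form M = I − A:
  [  0.94   -0.25]
  [ -0.18    0.94]
Leontief inverse L = M⁻¹:
  [  1.1209    0.2981]
  [  0.2146    1.1209]
Total output x = L · d:
  x_0 = 1.1209·87 + 0.2981·59 = 115.1085
  x_1 = 0.2146·87 + 1.1209·59 = 84.8080
Δx_1 = L[1,0] · Δd_0 = 0.2146 · 5 = 1.0732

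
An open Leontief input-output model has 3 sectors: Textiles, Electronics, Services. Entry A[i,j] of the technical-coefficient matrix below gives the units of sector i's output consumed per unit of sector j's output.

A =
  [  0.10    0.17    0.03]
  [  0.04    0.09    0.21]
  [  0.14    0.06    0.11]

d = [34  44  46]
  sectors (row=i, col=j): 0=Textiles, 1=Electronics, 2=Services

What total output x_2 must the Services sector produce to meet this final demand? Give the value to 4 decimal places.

64.3267

Form M = I − A:
  [  0.90   -0.17   -0.03]
  [ -0.04    0.91   -0.21]
  [ -0.14   -0.06    0.89]
Leontief inverse L = M⁻¹:
  [  1.1347    0.2179    0.0897]
  [  0.0925    1.1340    0.2707]
  [  0.1847    0.1107    1.1559]
Total output x = L · d:
  x_0 = 1.1347·34 + 0.2179·44 + 0.0897·46 = 52.2933
  x_1 = 0.0925·34 + 1.1340·44 + 0.2707·46 = 65.4949
  x_2 = 0.1847·34 + 0.1107·44 + 1.1559·46 = 64.3267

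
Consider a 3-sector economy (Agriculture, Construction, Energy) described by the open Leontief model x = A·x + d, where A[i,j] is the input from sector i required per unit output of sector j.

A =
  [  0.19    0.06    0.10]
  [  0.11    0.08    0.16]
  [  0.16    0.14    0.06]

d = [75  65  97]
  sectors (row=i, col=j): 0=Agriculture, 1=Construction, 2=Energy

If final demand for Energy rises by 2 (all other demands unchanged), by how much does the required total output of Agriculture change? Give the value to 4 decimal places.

0.3087

Form M = I − A:
  [  0.81   -0.06   -0.10]
  [ -0.11    0.92   -0.16]
  [ -0.16   -0.14    0.94]
Leontief inverse L = M⁻¹:
  [  1.2796    0.1069    0.1543]
  [  0.1959    1.1322    0.2136]
  [  0.2470    0.1868    1.1219]
Total output x = L · d:
  x_0 = 1.2796·75 + 0.1069·65 + 0.1543·97 = 117.8885
  x_1 = 0.1959·75 + 1.1322·65 + 0.2136·97 = 109.0071
  x_2 = 0.2470·75 + 0.1868·65 + 1.1219·97 = 139.4927
Δx_0 = L[0,2] · Δd_2 = 0.1543 · 2 = 0.3087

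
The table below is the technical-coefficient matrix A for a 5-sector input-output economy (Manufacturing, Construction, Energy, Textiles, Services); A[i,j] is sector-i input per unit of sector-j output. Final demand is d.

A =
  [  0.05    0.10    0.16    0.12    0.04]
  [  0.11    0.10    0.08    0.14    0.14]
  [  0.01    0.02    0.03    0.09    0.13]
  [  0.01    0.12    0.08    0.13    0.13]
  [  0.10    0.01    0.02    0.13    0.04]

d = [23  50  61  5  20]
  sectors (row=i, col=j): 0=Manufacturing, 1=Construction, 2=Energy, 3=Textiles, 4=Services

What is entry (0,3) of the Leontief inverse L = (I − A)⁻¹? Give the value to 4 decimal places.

Form M = I − A:
  [  0.95   -0.10   -0.16   -0.12   -0.04]
  [ -0.11    0.90   -0.08   -0.14   -0.14]
  [ -0.01   -0.02    0.97   -0.09   -0.13]
  [ -0.01   -0.12   -0.08    0.87   -0.13]
  [ -0.10   -0.01   -0.02   -0.13    0.96]
Leontief inverse L = M⁻¹:
  [  1.0885    0.1559    0.2128    0.2161    0.1262]
  [  0.1644    1.1701    0.1500    0.2613    0.2332]
  [  0.0365    0.0492    1.0567    0.1479    0.1718]
  [  0.0570    0.1757    0.1298    1.2307    0.2122]
  [  0.1236    0.0532    0.0633    0.1950    1.0896]
Total output x = L · d:
  x_0 = 1.0885·23 + 0.1559·50 + 0.2128·61 + 0.2161·5 + 0.1262·20 = 49.4152
  x_1 = 0.1644·23 + 1.1701·50 + 0.1500·61 + 0.2613·5 + 0.2332·20 = 77.4068
  x_2 = 0.0365·23 + 0.0492·50 + 1.0567·61 + 0.1479·5 + 0.1718·20 = 71.9343
  x_3 = 0.0570·23 + 0.1757·50 + 0.1298·61 + 1.2307·5 + 0.2122·20 = 28.4080
  x_4 = 0.1236·23 + 0.0532·50 + 0.0633·61 + 0.1950·5 + 1.0896·20 = 32.1326

L[0,3] = 0.2161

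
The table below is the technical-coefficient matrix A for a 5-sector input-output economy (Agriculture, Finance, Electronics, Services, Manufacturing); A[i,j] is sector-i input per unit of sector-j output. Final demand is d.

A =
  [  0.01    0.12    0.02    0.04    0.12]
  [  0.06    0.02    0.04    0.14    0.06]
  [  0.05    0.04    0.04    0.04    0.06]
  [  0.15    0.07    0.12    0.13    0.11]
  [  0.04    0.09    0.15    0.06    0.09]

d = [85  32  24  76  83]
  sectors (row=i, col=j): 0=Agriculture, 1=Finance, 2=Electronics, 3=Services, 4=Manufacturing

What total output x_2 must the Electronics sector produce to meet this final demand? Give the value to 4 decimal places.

Form M = I − A:
  [  0.99   -0.12   -0.02   -0.04   -0.12]
  [ -0.06    0.98   -0.04   -0.14   -0.06]
  [ -0.05   -0.04    0.96   -0.04   -0.06]
  [ -0.15   -0.07   -0.12    0.87   -0.11]
  [ -0.04   -0.09   -0.15   -0.06    0.91]
Leontief inverse L = M⁻¹:
  [  1.0421    0.1513    0.0641    0.0864    0.1621]
  [  0.1015    1.0600    0.0871    0.1869    0.1116]
  [  0.0723    0.0660    1.0691    0.0695    0.0928]
  [  0.2081    0.1371    0.1908    1.2032    0.1945]
  [  0.0815    0.1314    0.2002    0.1131    1.1452]
Total output x = L · d:
  x_0 = 1.0421·85 + 0.1513·32 + 0.0641·24 + 0.0864·76 + 0.1621·83 = 114.9799
  x_1 = 0.1015·85 + 1.0600·32 + 0.0871·24 + 0.1869·76 + 0.1116·83 = 68.1061
  x_2 = 0.0723·85 + 0.0660·32 + 1.0691·24 + 0.0695·76 + 0.0928·83 = 46.8937
  x_3 = 0.2081·85 + 0.1371·32 + 0.1908·24 + 1.2032·76 + 0.1945·83 = 134.2476
  x_4 = 0.0815·85 + 0.1314·32 + 0.2002·24 + 0.1131·76 + 1.1452·83 = 119.5798

46.8937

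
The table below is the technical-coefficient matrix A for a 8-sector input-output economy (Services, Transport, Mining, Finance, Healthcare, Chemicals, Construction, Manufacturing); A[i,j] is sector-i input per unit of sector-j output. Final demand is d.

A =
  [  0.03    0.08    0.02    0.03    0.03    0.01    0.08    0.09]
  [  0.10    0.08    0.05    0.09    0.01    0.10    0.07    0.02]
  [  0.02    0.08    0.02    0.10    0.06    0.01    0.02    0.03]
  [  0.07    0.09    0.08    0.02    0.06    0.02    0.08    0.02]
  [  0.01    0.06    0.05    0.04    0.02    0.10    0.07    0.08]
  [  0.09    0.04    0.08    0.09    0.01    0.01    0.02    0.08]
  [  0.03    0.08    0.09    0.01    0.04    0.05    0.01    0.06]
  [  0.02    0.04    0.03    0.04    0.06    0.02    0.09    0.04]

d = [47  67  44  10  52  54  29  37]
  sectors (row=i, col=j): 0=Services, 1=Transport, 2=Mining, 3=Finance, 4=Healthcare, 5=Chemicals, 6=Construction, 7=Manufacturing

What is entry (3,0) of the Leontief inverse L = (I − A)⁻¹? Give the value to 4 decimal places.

Form M = I − A:
  [  0.97   -0.08   -0.02   -0.03   -0.03   -0.01   -0.08   -0.09]
  [ -0.10    0.92   -0.05   -0.09   -0.01   -0.10   -0.07   -0.02]
  [ -0.02   -0.08    0.98   -0.10   -0.06   -0.01   -0.02   -0.03]
  [ -0.07   -0.09   -0.08    0.98   -0.06   -0.02   -0.08   -0.02]
  [ -0.01   -0.06   -0.05   -0.04    0.98   -0.10   -0.07   -0.08]
  [ -0.09   -0.04   -0.08   -0.09   -0.01    0.99   -0.02   -0.08]
  [ -0.03   -0.08   -0.09   -0.01   -0.04   -0.05    0.99   -0.06]
  [ -0.02   -0.04   -0.03   -0.04   -0.06   -0.02   -0.09    0.96]
Leontief inverse L = M⁻¹:
  [  1.0593    0.1231    0.0530    0.0609    0.0531    0.0385    0.1157    0.1197]
  [  0.1474    1.1432    0.0982    0.1372    0.0407    0.1321    0.1173    0.0653]
  [  0.0511    0.1230    1.0525    0.1300    0.0814    0.0384    0.0563    0.0564]
  [  0.1046    0.1439    0.1176    1.0609    0.0858    0.0541    0.1191    0.0577]
  [  0.0471    0.1079    0.0902    0.0808    1.0462    0.1273    0.1068    0.1156]
  [  0.1212    0.0904    0.1129    0.1253    0.0392    1.0335    0.0625    0.1127]
  [  0.0605    0.1225    0.1195    0.0491    0.0623    0.0760    1.0441    0.0898]
  [  0.0453    0.0802    0.0622    0.0675    0.0810    0.0464    0.1199    1.0690]
Total output x = L · d:
  x_0 = 1.0593·47 + 0.1231·67 + 0.0530·44 + 0.0609·10 + 0.0531·52 + 0.0385·54 + 0.1157·29 + 0.1197·37 = 73.5983
  x_1 = 0.1474·47 + 1.1432·67 + 0.0982·44 + 0.1372·10 + 0.0407·52 + 0.1321·54 + 0.1173·29 + 0.0653·37 = 104.2788
  x_2 = 0.0511·47 + 0.1230·67 + 1.0525·44 + 0.1300·10 + 0.0814·52 + 0.0384·54 + 0.0563·29 + 0.0564·37 = 68.2756
  x_3 = 0.1046·47 + 0.1439·67 + 0.1176·44 + 1.0609·10 + 0.0858·52 + 0.0541·54 + 0.1191·29 + 0.0577·37 = 43.3068
  x_4 = 0.0471·47 + 0.1079·67 + 0.0902·44 + 0.0808·10 + 1.0462·52 + 0.1273·54 + 0.1068·29 + 0.1156·37 = 82.8721
  x_5 = 0.1212·47 + 0.0904·67 + 0.1129·44 + 0.1253·10 + 0.0392·52 + 1.0335·54 + 0.0625·29 + 0.1127·37 = 81.8089
  x_6 = 0.0605·47 + 0.1225·67 + 0.1195·44 + 0.0491·10 + 0.0623·52 + 0.0760·54 + 1.0441·29 + 0.0898·37 = 57.7503
  x_7 = 0.0453·47 + 0.0802·67 + 0.0622·44 + 0.0675·10 + 0.0810·52 + 0.0464·54 + 0.1199·29 + 1.0690·37 = 60.6559

L[3,0] = 0.1046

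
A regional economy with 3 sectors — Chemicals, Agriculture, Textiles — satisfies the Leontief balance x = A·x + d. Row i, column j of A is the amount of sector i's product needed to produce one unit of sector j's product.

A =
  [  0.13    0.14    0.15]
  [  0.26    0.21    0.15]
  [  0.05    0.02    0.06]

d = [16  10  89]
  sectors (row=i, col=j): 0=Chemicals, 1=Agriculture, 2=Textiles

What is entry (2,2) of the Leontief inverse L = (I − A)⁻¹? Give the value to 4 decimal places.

L[2,2] = 1.0822

Form M = I − A:
  [  0.87   -0.14   -0.15]
  [ -0.26    0.79   -0.15]
  [ -0.05   -0.02    0.94]
Leontief inverse L = M⁻¹:
  [  1.2296    0.2238    0.2319]
  [  0.4188    1.3472    0.2818]
  [  0.0743    0.0406    1.0822]
Total output x = L · d:
  x_0 = 1.2296·16 + 0.2238·10 + 0.2319·89 = 42.5535
  x_1 = 0.4188·16 + 1.3472·10 + 0.2818·89 = 45.2531
  x_2 = 0.0743·16 + 0.0406·10 + 1.0822·89 = 97.9072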